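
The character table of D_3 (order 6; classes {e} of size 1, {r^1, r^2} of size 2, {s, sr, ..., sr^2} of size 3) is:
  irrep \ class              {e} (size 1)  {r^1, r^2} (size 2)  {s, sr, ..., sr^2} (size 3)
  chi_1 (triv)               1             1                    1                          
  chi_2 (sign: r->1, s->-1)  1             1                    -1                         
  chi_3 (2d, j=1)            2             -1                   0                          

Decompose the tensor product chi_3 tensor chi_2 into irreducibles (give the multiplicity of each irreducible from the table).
chi_3 tensor chi_2 = chi_3 (all other irreducibles have multiplicity 0).

The character of a tensor product is the pointwise product (chi_3 * chi_2)(C) = chi_3(C) * chi_2(C):
  {e}: (2)*(1), {r^1, r^2}: (-1)*(1), {s, sr, ..., sr^2}: (0)*(-1)
so (chi_3 * chi_2) takes values
  {e} -> 2, {r^1, r^2} -> -1, {s, sr, ..., sr^2} -> 0.
Now take the inner product of this character with each irreducible chi from the table, <chi_3*chi_2, chi> = (1/6) sum_C |C| (chi_3*chi_2)(C) conj(chi(C)):
  <chi_3*chi_2, chi_1> = (1/6)[1*(2)*conj(1) + 2*(-1)*conj(1) + 3*(0)*conj(1)]
      = (1/6)[(2) + (-2) + (0)] = 0/6 = 0
  <chi_3*chi_2, chi_2> = (1/6)[1*(2)*conj(1) + 2*(-1)*conj(1) + 3*(0)*conj(-1)]
      = (1/6)[(2) + (-2) + (0)] = 0/6 = 0
  <chi_3*chi_2, chi_3> = (1/6)[1*(2)*conj(2) + 2*(-1)*conj(-1) + 3*(0)*conj(0)]
      = (1/6)[(4) + (2) + (0)] = 6/6 = 1
Hence the multiplicities are chi_3: 1. Dimension check: dim(chi_3)*dim(chi_2) = 2*1 = 2 and sum (mult * dim) = 1*2 = 2.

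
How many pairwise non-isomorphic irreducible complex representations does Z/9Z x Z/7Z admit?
63

Proof sketch: The number of irreducible complex representations of a finite group equals its number of conjugacy classes. Z/9Z x Z/7Z is abelian of order 63, so every element is its own conjugacy class: 63 classes, so Z/9Z x Z/7Z (order 63) has exactly 63 irreducible complex representations.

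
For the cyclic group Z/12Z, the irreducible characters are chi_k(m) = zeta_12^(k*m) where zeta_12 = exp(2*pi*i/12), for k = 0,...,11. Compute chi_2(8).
chi_2(8) = zeta_12^16 = exp(2*I*pi/3)

Derivation: chi_2(8) = zeta_12^(2*8) = zeta_12^16. Since zeta_12^12 = 1, this equals zeta_12^4 = exp(2*pi*i*4/12) = exp(2*I*pi/3).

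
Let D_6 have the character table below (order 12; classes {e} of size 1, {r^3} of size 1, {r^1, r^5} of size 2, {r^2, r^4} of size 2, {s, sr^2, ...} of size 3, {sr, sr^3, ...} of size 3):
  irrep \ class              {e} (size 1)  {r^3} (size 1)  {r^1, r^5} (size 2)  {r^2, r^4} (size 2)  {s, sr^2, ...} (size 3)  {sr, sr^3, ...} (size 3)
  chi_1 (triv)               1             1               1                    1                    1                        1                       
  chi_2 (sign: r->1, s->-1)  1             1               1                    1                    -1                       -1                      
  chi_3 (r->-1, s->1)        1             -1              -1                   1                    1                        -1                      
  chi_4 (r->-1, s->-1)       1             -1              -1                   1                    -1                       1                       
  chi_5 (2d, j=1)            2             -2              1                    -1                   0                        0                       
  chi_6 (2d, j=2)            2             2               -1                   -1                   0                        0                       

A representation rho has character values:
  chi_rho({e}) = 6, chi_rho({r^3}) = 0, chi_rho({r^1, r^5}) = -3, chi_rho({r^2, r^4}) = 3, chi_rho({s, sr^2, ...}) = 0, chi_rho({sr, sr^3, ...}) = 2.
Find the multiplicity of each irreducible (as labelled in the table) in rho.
Multiplicities: chi_1: 1, chi_2: 0, chi_3: 1, chi_4: 2, chi_5: 0, chi_6: 1.

Justification: Use <chi_rho, chi> = (1/|G|) sum_C |C| * chi_rho(C) * conj(chi(C)) with |G| = 12 for each irreducible chi in the table:
  <chi_rho, chi_1> = (1/12)[1*(6)*conj(1) + 1*(0)*conj(1) + 2*(-3)*conj(1) + 2*(3)*conj(1) + 3*(0)*conj(1) + 3*(2)*conj(1)]
      = (1/12)[(6) + (0) + (-6) + (6) + (0) + (6)] = 12/12 = 1
  <chi_rho, chi_2> = (1/12)[1*(6)*conj(1) + 1*(0)*conj(1) + 2*(-3)*conj(1) + 2*(3)*conj(1) + 3*(0)*conj(-1) + 3*(2)*conj(-1)]
      = (1/12)[(6) + (0) + (-6) + (6) + (0) + (-6)] = 0/12 = 0
  <chi_rho, chi_3> = (1/12)[1*(6)*conj(1) + 1*(0)*conj(-1) + 2*(-3)*conj(-1) + 2*(3)*conj(1) + 3*(0)*conj(1) + 3*(2)*conj(-1)]
      = (1/12)[(6) + (0) + (6) + (6) + (0) + (-6)] = 12/12 = 1
  <chi_rho, chi_4> = (1/12)[1*(6)*conj(1) + 1*(0)*conj(-1) + 2*(-3)*conj(-1) + 2*(3)*conj(1) + 3*(0)*conj(-1) + 3*(2)*conj(1)]
      = (1/12)[(6) + (0) + (6) + (6) + (0) + (6)] = 24/12 = 2
  <chi_rho, chi_5> = (1/12)[1*(6)*conj(2) + 1*(0)*conj(-2) + 2*(-3)*conj(1) + 2*(3)*conj(-1) + 3*(0)*conj(0) + 3*(2)*conj(0)]
      = (1/12)[(12) + (0) + (-6) + (-6) + (0) + (0)] = 0/12 = 0
  <chi_rho, chi_6> = (1/12)[1*(6)*conj(2) + 1*(0)*conj(2) + 2*(-3)*conj(-1) + 2*(3)*conj(-1) + 3*(0)*conj(0) + 3*(2)*conj(0)]
      = (1/12)[(12) + (0) + (6) + (-6) + (0) + (0)] = 12/12 = 1
Dimension check: dim(rho) = sum (mult * dim) = 1*1 + 0*1 + 1*1 + 2*1 + 0*2 + 1*2 = 6 = chi_rho(e) = 6.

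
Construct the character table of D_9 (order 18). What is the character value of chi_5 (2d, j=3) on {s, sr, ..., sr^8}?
Conjugacy classes: {e} of size 1, {r^1, r^8} of size 2, {r^2, r^7} of size 2, {r^3, r^6} of size 2, {r^4, r^5} of size 2, {s, sr, ..., sr^8} of size 9.
Character table:
  irrep \ class              {e} (size 1)  {r^1, r^8} (size 2)  {r^2, r^7} (size 2)  {r^3, r^6} (size 2)  {r^4, r^5} (size 2)  {s, sr, ..., sr^8} (size 9)
  chi_1 (triv)               1             1                    1                    1                    1                    1                          
  chi_2 (sign: r->1, s->-1)  1             1                    1                    1                    1                    -1                         
  chi_3 (2d, j=1)            2             2*cos(2*pi/9)        2*cos(4*pi/9)        -1                   -2*cos(pi/9)         0                          
  chi_4 (2d, j=2)            2             2*cos(4*pi/9)        -2*cos(pi/9)         -1                   2*cos(2*pi/9)        0                          
  chi_5 (2d, j=3)            2             -1                   -1                   2                    -1                   0                          
  chi_6 (2d, j=4)            2             -2*cos(pi/9)         2*cos(2*pi/9)        -1                   2*cos(4*pi/9)        0                          

Spot check: chi_5 (2d, j=3) on {s, sr, ..., sr^8} = 0.

Explanation: D_9 has order 2*9 = 18 with 6 conjugacy classes, hence 6 irreducibles. Sum of squared dims 1 + 1 + 4 + 4 + 4 + 4 = 18 = |G|. Linear characters come from the abelianisation; the 2-dimensional irreps have character r^k -> 2*cos(2*pi*j*k/9), reflections -> 0.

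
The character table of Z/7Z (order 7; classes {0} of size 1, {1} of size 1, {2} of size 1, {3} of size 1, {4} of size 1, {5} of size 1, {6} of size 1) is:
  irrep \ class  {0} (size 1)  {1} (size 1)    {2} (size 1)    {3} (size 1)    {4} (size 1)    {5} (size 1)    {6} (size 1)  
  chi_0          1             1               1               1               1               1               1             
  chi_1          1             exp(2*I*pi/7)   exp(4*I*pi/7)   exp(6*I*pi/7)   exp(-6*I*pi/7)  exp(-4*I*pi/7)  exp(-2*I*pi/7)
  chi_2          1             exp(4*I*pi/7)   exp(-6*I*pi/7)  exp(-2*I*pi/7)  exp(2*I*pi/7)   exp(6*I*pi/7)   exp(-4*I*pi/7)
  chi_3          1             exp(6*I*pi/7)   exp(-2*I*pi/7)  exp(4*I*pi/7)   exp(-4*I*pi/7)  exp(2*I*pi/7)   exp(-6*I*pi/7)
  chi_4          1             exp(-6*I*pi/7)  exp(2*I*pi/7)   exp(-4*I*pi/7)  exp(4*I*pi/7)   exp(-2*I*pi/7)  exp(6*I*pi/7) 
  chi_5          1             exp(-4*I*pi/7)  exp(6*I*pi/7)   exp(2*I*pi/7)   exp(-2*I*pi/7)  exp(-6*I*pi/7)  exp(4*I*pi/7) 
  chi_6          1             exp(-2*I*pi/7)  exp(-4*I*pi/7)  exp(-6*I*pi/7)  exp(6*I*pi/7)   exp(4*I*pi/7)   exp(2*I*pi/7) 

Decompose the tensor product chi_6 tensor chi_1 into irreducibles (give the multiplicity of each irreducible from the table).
chi_6 tensor chi_1 = chi_0 (all other irreducibles have multiplicity 0).

Reasoning: The character of a tensor product is the pointwise product (chi_6 * chi_1)(C) = chi_6(C) * chi_1(C):
  {0}: (1)*(1), {1}: (exp(-2*I*pi/7))*(exp(2*I*pi/7)), {2}: (exp(-4*I*pi/7))*(exp(4*I*pi/7)), {3}: (exp(-6*I*pi/7))*(exp(6*I*pi/7)), {4}: (exp(6*I*pi/7))*(exp(-6*I*pi/7)), {5}: (exp(4*I*pi/7))*(exp(-4*I*pi/7)), {6}: (exp(2*I*pi/7))*(exp(-2*I*pi/7))
so (chi_6 * chi_1) takes values
  {0} -> 1, {1} -> 1, {2} -> 1, {3} -> 1, {4} -> 1, {5} -> 1, {6} -> 1.
Now take the inner product of this character with each irreducible chi from the table, <chi_6*chi_1, chi> = (1/7) sum_C |C| (chi_6*chi_1)(C) conj(chi(C)):
  <chi_6*chi_1, chi_0> = (1/7)[1*(1)*conj(1) + 1*(1)*conj(1) + 1*(1)*conj(1) + 1*(1)*conj(1) + 1*(1)*conj(1) + 1*(1)*conj(1) + 1*(1)*conj(1)]
      = (1/7)[(1) + (1) + (1) + (1) + (1) + (1) + (1)] = 7/7 = 1
  <chi_6*chi_1, chi_1> = (1/7)[1*(1)*conj(1) + 1*(1)*conj(exp(2*I*pi/7)) + 1*(1)*conj(exp(4*I*pi/7)) + 1*(1)*conj(exp(6*I*pi/7)) + 1*(1)*conj(exp(-6*I*pi/7)) + 1*(1)*conj(exp(-4*I*pi/7)) + 1*(1)*conj(exp(-2*I*pi/7))]
      = (1/7)[(1) + (exp(-2*I*pi/7)) + (exp(-4*I*pi/7)) + (exp(-6*I*pi/7)) + (exp(6*I*pi/7)) + (exp(4*I*pi/7)) + (exp(2*I*pi/7))] = 0/7 = 0
  <chi_6*chi_1, chi_2> = (1/7)[1*(1)*conj(1) + 1*(1)*conj(exp(4*I*pi/7)) + 1*(1)*conj(exp(-6*I*pi/7)) + 1*(1)*conj(exp(-2*I*pi/7)) + 1*(1)*conj(exp(2*I*pi/7)) + 1*(1)*conj(exp(6*I*pi/7)) + 1*(1)*conj(exp(-4*I*pi/7))]
      = (1/7)[(1) + (exp(-4*I*pi/7)) + (exp(6*I*pi/7)) + (exp(2*I*pi/7)) + (exp(-2*I*pi/7)) + (exp(-6*I*pi/7)) + (exp(4*I*pi/7))] = 0/7 = 0
  <chi_6*chi_1, chi_3> = (1/7)[1*(1)*conj(1) + 1*(1)*conj(exp(6*I*pi/7)) + 1*(1)*conj(exp(-2*I*pi/7)) + 1*(1)*conj(exp(4*I*pi/7)) + 1*(1)*conj(exp(-4*I*pi/7)) + 1*(1)*conj(exp(2*I*pi/7)) + 1*(1)*conj(exp(-6*I*pi/7))]
      = (1/7)[(1) + (exp(-6*I*pi/7)) + (exp(2*I*pi/7)) + (exp(-4*I*pi/7)) + (exp(4*I*pi/7)) + (exp(-2*I*pi/7)) + (exp(6*I*pi/7))] = 0/7 = 0
  <chi_6*chi_1, chi_4> = (1/7)[1*(1)*conj(1) + 1*(1)*conj(exp(-6*I*pi/7)) + 1*(1)*conj(exp(2*I*pi/7)) + 1*(1)*conj(exp(-4*I*pi/7)) + 1*(1)*conj(exp(4*I*pi/7)) + 1*(1)*conj(exp(-2*I*pi/7)) + 1*(1)*conj(exp(6*I*pi/7))]
      = (1/7)[(1) + (exp(6*I*pi/7)) + (exp(-2*I*pi/7)) + (exp(4*I*pi/7)) + (exp(-4*I*pi/7)) + (exp(2*I*pi/7)) + (exp(-6*I*pi/7))] = 0/7 = 0
  <chi_6*chi_1, chi_5> = (1/7)[1*(1)*conj(1) + 1*(1)*conj(exp(-4*I*pi/7)) + 1*(1)*conj(exp(6*I*pi/7)) + 1*(1)*conj(exp(2*I*pi/7)) + 1*(1)*conj(exp(-2*I*pi/7)) + 1*(1)*conj(exp(-6*I*pi/7)) + 1*(1)*conj(exp(4*I*pi/7))]
      = (1/7)[(1) + (exp(4*I*pi/7)) + (exp(-6*I*pi/7)) + (exp(-2*I*pi/7)) + (exp(2*I*pi/7)) + (exp(6*I*pi/7)) + (exp(-4*I*pi/7))] = 0/7 = 0
  <chi_6*chi_1, chi_6> = (1/7)[1*(1)*conj(1) + 1*(1)*conj(exp(-2*I*pi/7)) + 1*(1)*conj(exp(-4*I*pi/7)) + 1*(1)*conj(exp(-6*I*pi/7)) + 1*(1)*conj(exp(6*I*pi/7)) + 1*(1)*conj(exp(4*I*pi/7)) + 1*(1)*conj(exp(2*I*pi/7))]
      = (1/7)[(1) + (exp(2*I*pi/7)) + (exp(4*I*pi/7)) + (exp(6*I*pi/7)) + (exp(-6*I*pi/7)) + (exp(-4*I*pi/7)) + (exp(-2*I*pi/7))] = 0/7 = 0
(Exp terms are combined using exp(i*s)*conj(exp(i*t)) = exp(i*(s-t)), and sums of them are collapsed using the identity that for every m > 1 the m distinct m-th roots of unity sum to 0, e.g. 1 + exp(2*I*pi/3) + exp(-2*I*pi/3) = 0.)
Hence the multiplicities are chi_0: 1. Dimension check: dim(chi_6)*dim(chi_1) = 1*1 = 1 and sum (mult * dim) = 1*1 = 1.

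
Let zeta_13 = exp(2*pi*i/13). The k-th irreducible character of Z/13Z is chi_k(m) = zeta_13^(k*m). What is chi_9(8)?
chi_9(8) = zeta_13^72 = exp(-12*I*pi/13)

Proof sketch: chi_9(8) = zeta_13^(9*8) = zeta_13^72. Since zeta_13^13 = 1, this equals zeta_13^7 = exp(2*pi*i*7/13) = exp(-12*I*pi/13).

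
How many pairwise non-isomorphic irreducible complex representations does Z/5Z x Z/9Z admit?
45

Solution. The number of irreducible complex representations of a finite group equals its number of conjugacy classes. Z/5Z x Z/9Z is abelian of order 45, so every element is its own conjugacy class: 45 classes, so Z/5Z x Z/9Z (order 45) has exactly 45 irreducible complex representations.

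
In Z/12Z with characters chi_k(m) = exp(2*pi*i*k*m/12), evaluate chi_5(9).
chi_5(9) = zeta_12^45 = -I

Why: chi_5(9) = zeta_12^(5*9) = zeta_12^45. Since zeta_12^12 = 1, this equals zeta_12^9 = exp(2*pi*i*9/12) = -I.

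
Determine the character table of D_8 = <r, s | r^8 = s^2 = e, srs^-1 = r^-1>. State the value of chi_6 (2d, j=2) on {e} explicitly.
Conjugacy classes: {e} of size 1, {r^4} of size 1, {r^1, r^7} of size 2, {r^2, r^6} of size 2, {r^3, r^5} of size 2, {s, sr^2, ...} of size 4, {sr, sr^3, ...} of size 4.
Character table:
  irrep \ class              {e} (size 1)  {r^4} (size 1)  {r^1, r^7} (size 2)  {r^2, r^6} (size 2)  {r^3, r^5} (size 2)  {s, sr^2, ...} (size 4)  {sr, sr^3, ...} (size 4)
  chi_1 (triv)               1             1               1                    1                    1                    1                        1                       
  chi_2 (sign: r->1, s->-1)  1             1               1                    1                    1                    -1                       -1                      
  chi_3 (r->-1, s->1)        1             1               -1                   1                    -1                   1                        -1                      
  chi_4 (r->-1, s->-1)       1             1               -1                   1                    -1                   -1                       1                       
  chi_5 (2d, j=1)            2             -2              sqrt(2)              0                    -sqrt(2)             0                        0                       
  chi_6 (2d, j=2)            2             2               0                    -2                   0                    0                        0                       
  chi_7 (2d, j=3)            2             -2              -sqrt(2)             0                    sqrt(2)              0                        0                       

Spot check: chi_6 (2d, j=2) on {e} = 2.

Explanation: D_8 has order 2*8 = 16 with 7 conjugacy classes, hence 7 irreducibles. Sum of squared dims 1 + 1 + 1 + 1 + 4 + 4 + 4 = 16 = |G|. Linear characters come from the abelianisation; the 2-dimensional irreps have character r^k -> 2*cos(2*pi*j*k/8), reflections -> 0.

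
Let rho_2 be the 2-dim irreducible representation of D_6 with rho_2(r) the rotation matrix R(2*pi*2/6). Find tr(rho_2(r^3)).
chi_{rho_2}(r^3) = 2*cos(2*pi*2*3/6) = 2

Details: rho_2(r^3) is rotation by angle 2*pi*2*3/6, whose trace is 2*cos(2*pi*2*3/6) = 2.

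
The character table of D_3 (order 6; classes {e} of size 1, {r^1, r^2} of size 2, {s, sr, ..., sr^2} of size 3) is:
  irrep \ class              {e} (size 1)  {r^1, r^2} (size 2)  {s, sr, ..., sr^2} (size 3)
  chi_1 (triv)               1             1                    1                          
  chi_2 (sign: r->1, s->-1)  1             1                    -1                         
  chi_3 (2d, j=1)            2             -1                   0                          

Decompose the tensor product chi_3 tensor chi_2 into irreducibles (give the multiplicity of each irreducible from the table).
chi_3 tensor chi_2 = chi_3 (all other irreducibles have multiplicity 0).

Argument: The character of a tensor product is the pointwise product (chi_3 * chi_2)(C) = chi_3(C) * chi_2(C):
  {e}: (2)*(1), {r^1, r^2}: (-1)*(1), {s, sr, ..., sr^2}: (0)*(-1)
so (chi_3 * chi_2) takes values
  {e} -> 2, {r^1, r^2} -> -1, {s, sr, ..., sr^2} -> 0.
Now take the inner product of this character with each irreducible chi from the table, <chi_3*chi_2, chi> = (1/6) sum_C |C| (chi_3*chi_2)(C) conj(chi(C)):
  <chi_3*chi_2, chi_1> = (1/6)[1*(2)*conj(1) + 2*(-1)*conj(1) + 3*(0)*conj(1)]
      = (1/6)[(2) + (-2) + (0)] = 0/6 = 0
  <chi_3*chi_2, chi_2> = (1/6)[1*(2)*conj(1) + 2*(-1)*conj(1) + 3*(0)*conj(-1)]
      = (1/6)[(2) + (-2) + (0)] = 0/6 = 0
  <chi_3*chi_2, chi_3> = (1/6)[1*(2)*conj(2) + 2*(-1)*conj(-1) + 3*(0)*conj(0)]
      = (1/6)[(4) + (2) + (0)] = 6/6 = 1
Hence the multiplicities are chi_3: 1. Dimension check: dim(chi_3)*dim(chi_2) = 2*1 = 2 and sum (mult * dim) = 1*2 = 2.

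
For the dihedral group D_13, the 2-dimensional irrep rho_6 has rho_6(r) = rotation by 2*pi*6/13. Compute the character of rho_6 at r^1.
chi_{rho_6}(r^1) = 2*cos(2*pi*6*1/13) = -2*cos(pi/13)

Solution. rho_6(r^1) is rotation by angle 2*pi*6*1/13, whose trace is 2*cos(2*pi*6*1/13) = -2*cos(pi/13).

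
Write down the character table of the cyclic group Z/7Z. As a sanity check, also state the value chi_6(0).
Character table of Z/7Z (irreps indexed chi_0,...,chi_6 with chi_k(m) = zeta_7^(k*m), zeta_7 = exp(2*pi*i/7)):
  irrep \ class  {0} (size 1)  {1} (size 1)    {2} (size 1)    {3} (size 1)    {4} (size 1)    {5} (size 1)    {6} (size 1)  
  chi_0          1             1               1               1               1               1               1             
  chi_1          1             exp(2*I*pi/7)   exp(4*I*pi/7)   exp(6*I*pi/7)   exp(-6*I*pi/7)  exp(-4*I*pi/7)  exp(-2*I*pi/7)
  chi_2          1             exp(4*I*pi/7)   exp(-6*I*pi/7)  exp(-2*I*pi/7)  exp(2*I*pi/7)   exp(6*I*pi/7)   exp(-4*I*pi/7)
  chi_3          1             exp(6*I*pi/7)   exp(-2*I*pi/7)  exp(4*I*pi/7)   exp(-4*I*pi/7)  exp(2*I*pi/7)   exp(-6*I*pi/7)
  chi_4          1             exp(-6*I*pi/7)  exp(2*I*pi/7)   exp(-4*I*pi/7)  exp(4*I*pi/7)   exp(-2*I*pi/7)  exp(6*I*pi/7) 
  chi_5          1             exp(-4*I*pi/7)  exp(6*I*pi/7)   exp(2*I*pi/7)   exp(-2*I*pi/7)  exp(-6*I*pi/7)  exp(4*I*pi/7) 
  chi_6          1             exp(-2*I*pi/7)  exp(-4*I*pi/7)  exp(-6*I*pi/7)  exp(6*I*pi/7)   exp(4*I*pi/7)   exp(2*I*pi/7) 

Spot check: chi_6(0) = zeta_7^(6*0) = zeta_7^0 = 1.

Why: Z/7Z is abelian, so all 7 irreducible complex representations are 1-dimensional. They are given by chi_k(m) = zeta_7^(k*m) for k = 0,...,6. Row orthogonality: sum_m chi_k(m) conj(chi_l(m)) = 7 * [k = l].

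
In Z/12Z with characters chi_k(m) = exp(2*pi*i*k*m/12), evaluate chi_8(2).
chi_8(2) = zeta_12^16 = exp(2*I*pi/3)

Reasoning: chi_8(2) = zeta_12^(8*2) = zeta_12^16. Since zeta_12^12 = 1, this equals zeta_12^4 = exp(2*pi*i*4/12) = exp(2*I*pi/3).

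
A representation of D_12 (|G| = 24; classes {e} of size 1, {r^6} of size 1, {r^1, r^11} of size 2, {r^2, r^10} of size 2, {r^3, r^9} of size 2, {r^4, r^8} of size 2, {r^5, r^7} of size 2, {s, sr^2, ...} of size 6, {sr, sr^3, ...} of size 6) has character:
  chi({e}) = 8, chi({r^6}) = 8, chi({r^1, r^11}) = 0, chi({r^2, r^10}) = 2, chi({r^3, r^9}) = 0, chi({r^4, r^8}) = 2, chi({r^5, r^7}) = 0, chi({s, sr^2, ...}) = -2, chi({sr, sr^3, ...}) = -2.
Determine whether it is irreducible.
Not irreducible (reducible): <chi, chi> = 8 > 1.

Explanation: <chi, chi> = (1/|G|) sum_C |C| * |chi(C)|^2 = (1/24)[1*|8|^2 + 1*|8|^2 + 2*|0|^2 + 2*|2|^2 + 2*|0|^2 + 2*|2|^2 + 2*|0|^2 + 6*|-2|^2 + 6*|-2|^2]
  = (1/24)[(64) + (64) + (0) + (8) + (0) + (8) + (0) + (24) + (24)] = 192/24 = 8.
A character is irreducible iff <chi, chi> = 1, so this representation is reducible.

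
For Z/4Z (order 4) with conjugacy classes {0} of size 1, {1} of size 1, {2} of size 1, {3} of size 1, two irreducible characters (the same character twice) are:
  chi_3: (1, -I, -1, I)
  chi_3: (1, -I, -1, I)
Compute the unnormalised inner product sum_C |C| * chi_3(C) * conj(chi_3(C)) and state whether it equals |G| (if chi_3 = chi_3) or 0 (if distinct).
Sum = 4 = |G| = 4; so <chi_3, chi_3> = 1 (norm-1 confirms irreducibility).

Explanation: Compute term by term over conjugacy classes (|C| * chi_3(C) * conj(chi_3(C))):
  1*(1)*conj(1) + 1*(-I)*conj(-I) + 1*(-1)*conj(-1) + 1*(I)*conj(I)
  = (1) + (1) + (1) + (1)
  = 4.
(Exp terms are combined using exp(i*s)*conj(exp(i*t)) = exp(i*(s-t)), and sums of them are collapsed using the identity that for every m > 1 the m distinct m-th roots of unity sum to 0, e.g. 1 + exp(2*I*pi/3) + exp(-2*I*pi/3) = 0.)
Dividing by |G| = 4 gives 4/4 = 1, matching the row-orthogonality relation <chi_3, chi_3> = [chi_3 = chi_3].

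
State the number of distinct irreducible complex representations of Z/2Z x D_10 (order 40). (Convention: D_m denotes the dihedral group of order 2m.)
16

Explanation: The number of irreducible complex representations of a finite group equals its number of conjugacy classes. For a direct product, #classes(G x H) = #classes(G) * #classes(H). Z/2Z has 2 classes (abelian), D_10 has 8 classes, so 2 * 8 = 16, so Z/2Z x D_10 (order 40) has exactly 16 irreducible complex representations.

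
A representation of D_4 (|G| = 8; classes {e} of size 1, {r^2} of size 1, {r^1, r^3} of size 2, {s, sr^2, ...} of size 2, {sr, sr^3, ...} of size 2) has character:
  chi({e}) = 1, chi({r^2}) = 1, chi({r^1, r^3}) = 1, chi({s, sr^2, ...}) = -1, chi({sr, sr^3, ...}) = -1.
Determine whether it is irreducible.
Irreducible: <chi, chi> = 1.

Reasoning: <chi, chi> = (1/|G|) sum_C |C| * |chi(C)|^2 = (1/8)[1*|1|^2 + 1*|1|^2 + 2*|1|^2 + 2*|-1|^2 + 2*|-1|^2]
  = (1/8)[(1) + (1) + (2) + (2) + (2)] = 8/8 = 1.
A character is irreducible iff <chi, chi> = 1, so this representation is irreducible.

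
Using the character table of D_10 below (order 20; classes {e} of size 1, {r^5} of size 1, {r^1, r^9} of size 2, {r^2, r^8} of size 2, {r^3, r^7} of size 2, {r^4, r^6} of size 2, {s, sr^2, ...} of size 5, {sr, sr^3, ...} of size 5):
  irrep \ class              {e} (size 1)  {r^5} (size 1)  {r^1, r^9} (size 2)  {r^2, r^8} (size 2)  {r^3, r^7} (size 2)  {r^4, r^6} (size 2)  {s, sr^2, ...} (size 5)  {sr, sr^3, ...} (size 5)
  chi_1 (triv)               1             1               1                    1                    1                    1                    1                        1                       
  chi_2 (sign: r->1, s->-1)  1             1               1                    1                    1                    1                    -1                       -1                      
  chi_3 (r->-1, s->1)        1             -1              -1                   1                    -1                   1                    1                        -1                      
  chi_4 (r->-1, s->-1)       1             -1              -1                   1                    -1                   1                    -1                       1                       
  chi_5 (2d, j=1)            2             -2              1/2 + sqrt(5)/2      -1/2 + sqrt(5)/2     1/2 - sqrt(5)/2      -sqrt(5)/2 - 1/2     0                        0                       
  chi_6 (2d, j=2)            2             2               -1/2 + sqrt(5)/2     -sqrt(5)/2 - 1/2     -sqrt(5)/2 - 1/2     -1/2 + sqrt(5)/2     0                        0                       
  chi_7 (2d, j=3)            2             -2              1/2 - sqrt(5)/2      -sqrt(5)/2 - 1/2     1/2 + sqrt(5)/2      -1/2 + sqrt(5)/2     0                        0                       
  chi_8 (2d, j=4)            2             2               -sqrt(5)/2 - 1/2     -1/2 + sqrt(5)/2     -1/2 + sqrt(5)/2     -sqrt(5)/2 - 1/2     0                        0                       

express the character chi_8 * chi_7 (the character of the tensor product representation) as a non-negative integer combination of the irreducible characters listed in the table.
chi_8 tensor chi_7 = chi_5 + chi_7 (all other irreducibles have multiplicity 0).

Argument: The character of a tensor product is the pointwise product (chi_8 * chi_7)(C) = chi_8(C) * chi_7(C):
  {e}: (2)*(2), {r^5}: (2)*(-2), {r^1, r^9}: (-sqrt(5)/2 - 1/2)*(1/2 - sqrt(5)/2), {r^2, r^8}: (-1/2 + sqrt(5)/2)*(-sqrt(5)/2 - 1/2), {r^3, r^7}: (-1/2 + sqrt(5)/2)*(1/2 + sqrt(5)/2), {r^4, r^6}: (-sqrt(5)/2 - 1/2)*(-1/2 + sqrt(5)/2), {s, sr^2, ...}: (0)*(0), {sr, sr^3, ...}: (0)*(0)
so (chi_8 * chi_7) takes values
  {e} -> 4, {r^5} -> -4, {r^1, r^9} -> 1, {r^2, r^8} -> -1, {r^3, r^7} -> 1, {r^4, r^6} -> -1, {s, sr^2, ...} -> 0, {sr, sr^3, ...} -> 0.
Now take the inner product of this character with each irreducible chi from the table, <chi_8*chi_7, chi> = (1/20) sum_C |C| (chi_8*chi_7)(C) conj(chi(C)):
  <chi_8*chi_7, chi_1> = (1/20)[1*(4)*conj(1) + 1*(-4)*conj(1) + 2*(1)*conj(1) + 2*(-1)*conj(1) + 2*(1)*conj(1) + 2*(-1)*conj(1) + 5*(0)*conj(1) + 5*(0)*conj(1)]
      = (1/20)[(4) + (-4) + (2) + (-2) + (2) + (-2) + (0) + (0)] = 0/20 = 0
  <chi_8*chi_7, chi_2> = (1/20)[1*(4)*conj(1) + 1*(-4)*conj(1) + 2*(1)*conj(1) + 2*(-1)*conj(1) + 2*(1)*conj(1) + 2*(-1)*conj(1) + 5*(0)*conj(-1) + 5*(0)*conj(-1)]
      = (1/20)[(4) + (-4) + (2) + (-2) + (2) + (-2) + (0) + (0)] = 0/20 = 0
  <chi_8*chi_7, chi_3> = (1/20)[1*(4)*conj(1) + 1*(-4)*conj(-1) + 2*(1)*conj(-1) + 2*(-1)*conj(1) + 2*(1)*conj(-1) + 2*(-1)*conj(1) + 5*(0)*conj(1) + 5*(0)*conj(-1)]
      = (1/20)[(4) + (4) + (-2) + (-2) + (-2) + (-2) + (0) + (0)] = 0/20 = 0
  <chi_8*chi_7, chi_4> = (1/20)[1*(4)*conj(1) + 1*(-4)*conj(-1) + 2*(1)*conj(-1) + 2*(-1)*conj(1) + 2*(1)*conj(-1) + 2*(-1)*conj(1) + 5*(0)*conj(-1) + 5*(0)*conj(1)]
      = (1/20)[(4) + (4) + (-2) + (-2) + (-2) + (-2) + (0) + (0)] = 0/20 = 0
  <chi_8*chi_7, chi_5> = (1/20)[1*(4)*conj(2) + 1*(-4)*conj(-2) + 2*(1)*conj(1/2 + sqrt(5)/2) + 2*(-1)*conj(-1/2 + sqrt(5)/2) + 2*(1)*conj(1/2 - sqrt(5)/2) + 2*(-1)*conj(-sqrt(5)/2 - 1/2) + 5*(0)*conj(0) + 5*(0)*conj(0)]
      = (1/20)[(8) + (8) + (1 + sqrt(5)) + (1 - sqrt(5)) + (1 - sqrt(5)) + (1 + sqrt(5)) + (0) + (0)] = 20/20 = 1
  <chi_8*chi_7, chi_6> = (1/20)[1*(4)*conj(2) + 1*(-4)*conj(2) + 2*(1)*conj(-1/2 + sqrt(5)/2) + 2*(-1)*conj(-sqrt(5)/2 - 1/2) + 2*(1)*conj(-sqrt(5)/2 - 1/2) + 2*(-1)*conj(-1/2 + sqrt(5)/2) + 5*(0)*conj(0) + 5*(0)*conj(0)]
      = (1/20)[(8) + (-8) + (-1 + sqrt(5)) + (1 + sqrt(5)) + (-sqrt(5) - 1) + (1 - sqrt(5)) + (0) + (0)] = 0/20 = 0
  <chi_8*chi_7, chi_7> = (1/20)[1*(4)*conj(2) + 1*(-4)*conj(-2) + 2*(1)*conj(1/2 - sqrt(5)/2) + 2*(-1)*conj(-sqrt(5)/2 - 1/2) + 2*(1)*conj(1/2 + sqrt(5)/2) + 2*(-1)*conj(-1/2 + sqrt(5)/2) + 5*(0)*conj(0) + 5*(0)*conj(0)]
      = (1/20)[(8) + (8) + (1 - sqrt(5)) + (1 + sqrt(5)) + (1 + sqrt(5)) + (1 - sqrt(5)) + (0) + (0)] = 20/20 = 1
  <chi_8*chi_7, chi_8> = (1/20)[1*(4)*conj(2) + 1*(-4)*conj(2) + 2*(1)*conj(-sqrt(5)/2 - 1/2) + 2*(-1)*conj(-1/2 + sqrt(5)/2) + 2*(1)*conj(-1/2 + sqrt(5)/2) + 2*(-1)*conj(-sqrt(5)/2 - 1/2) + 5*(0)*conj(0) + 5*(0)*conj(0)]
      = (1/20)[(8) + (-8) + (-sqrt(5) - 1) + (1 - sqrt(5)) + (-1 + sqrt(5)) + (1 + sqrt(5)) + (0) + (0)] = 0/20 = 0
Hence the multiplicities are chi_5: 1, chi_7: 1. Dimension check: dim(chi_8)*dim(chi_7) = 2*2 = 4 and sum (mult * dim) = 1*2 + 1*2 = 4.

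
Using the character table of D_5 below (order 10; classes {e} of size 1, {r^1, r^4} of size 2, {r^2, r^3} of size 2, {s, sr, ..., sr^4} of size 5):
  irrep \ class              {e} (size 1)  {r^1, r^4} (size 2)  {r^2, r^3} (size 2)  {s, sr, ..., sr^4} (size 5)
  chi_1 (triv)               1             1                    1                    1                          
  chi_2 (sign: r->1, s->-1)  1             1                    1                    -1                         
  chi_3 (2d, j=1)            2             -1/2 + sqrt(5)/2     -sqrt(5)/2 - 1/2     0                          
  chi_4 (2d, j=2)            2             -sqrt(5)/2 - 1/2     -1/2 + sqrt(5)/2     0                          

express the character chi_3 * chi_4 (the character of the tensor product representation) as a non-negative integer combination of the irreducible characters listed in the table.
chi_3 tensor chi_4 = chi_3 + chi_4 (all other irreducibles have multiplicity 0).

Solution. The character of a tensor product is the pointwise product (chi_3 * chi_4)(C) = chi_3(C) * chi_4(C):
  {e}: (2)*(2), {r^1, r^4}: (-1/2 + sqrt(5)/2)*(-sqrt(5)/2 - 1/2), {r^2, r^3}: (-sqrt(5)/2 - 1/2)*(-1/2 + sqrt(5)/2), {s, sr, ..., sr^4}: (0)*(0)
so (chi_3 * chi_4) takes values
  {e} -> 4, {r^1, r^4} -> -1, {r^2, r^3} -> -1, {s, sr, ..., sr^4} -> 0.
Now take the inner product of this character with each irreducible chi from the table, <chi_3*chi_4, chi> = (1/10) sum_C |C| (chi_3*chi_4)(C) conj(chi(C)):
  <chi_3*chi_4, chi_1> = (1/10)[1*(4)*conj(1) + 2*(-1)*conj(1) + 2*(-1)*conj(1) + 5*(0)*conj(1)]
      = (1/10)[(4) + (-2) + (-2) + (0)] = 0/10 = 0
  <chi_3*chi_4, chi_2> = (1/10)[1*(4)*conj(1) + 2*(-1)*conj(1) + 2*(-1)*conj(1) + 5*(0)*conj(-1)]
      = (1/10)[(4) + (-2) + (-2) + (0)] = 0/10 = 0
  <chi_3*chi_4, chi_3> = (1/10)[1*(4)*conj(2) + 2*(-1)*conj(-1/2 + sqrt(5)/2) + 2*(-1)*conj(-sqrt(5)/2 - 1/2) + 5*(0)*conj(0)]
      = (1/10)[(8) + (1 - sqrt(5)) + (1 + sqrt(5)) + (0)] = 10/10 = 1
  <chi_3*chi_4, chi_4> = (1/10)[1*(4)*conj(2) + 2*(-1)*conj(-sqrt(5)/2 - 1/2) + 2*(-1)*conj(-1/2 + sqrt(5)/2) + 5*(0)*conj(0)]
      = (1/10)[(8) + (1 + sqrt(5)) + (1 - sqrt(5)) + (0)] = 10/10 = 1
Hence the multiplicities are chi_3: 1, chi_4: 1. Dimension check: dim(chi_3)*dim(chi_4) = 2*2 = 4 and sum (mult * dim) = 1*2 + 1*2 = 4.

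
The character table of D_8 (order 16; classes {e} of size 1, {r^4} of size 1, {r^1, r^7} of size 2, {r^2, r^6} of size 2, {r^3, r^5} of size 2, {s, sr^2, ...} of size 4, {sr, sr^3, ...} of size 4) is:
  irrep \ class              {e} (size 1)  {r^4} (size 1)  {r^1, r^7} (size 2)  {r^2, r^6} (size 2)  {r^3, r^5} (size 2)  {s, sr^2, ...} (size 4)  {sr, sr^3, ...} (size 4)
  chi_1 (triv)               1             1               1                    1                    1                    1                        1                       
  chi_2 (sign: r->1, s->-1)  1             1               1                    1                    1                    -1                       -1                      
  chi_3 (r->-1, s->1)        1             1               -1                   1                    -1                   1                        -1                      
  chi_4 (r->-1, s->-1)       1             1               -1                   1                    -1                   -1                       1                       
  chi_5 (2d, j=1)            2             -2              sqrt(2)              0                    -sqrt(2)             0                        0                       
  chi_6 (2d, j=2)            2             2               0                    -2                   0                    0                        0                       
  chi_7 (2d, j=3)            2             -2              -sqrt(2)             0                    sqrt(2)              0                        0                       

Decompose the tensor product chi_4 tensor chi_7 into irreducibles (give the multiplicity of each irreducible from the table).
chi_4 tensor chi_7 = chi_5 (all other irreducibles have multiplicity 0).

Explanation: The character of a tensor product is the pointwise product (chi_4 * chi_7)(C) = chi_4(C) * chi_7(C):
  {e}: (1)*(2), {r^4}: (1)*(-2), {r^1, r^7}: (-1)*(-sqrt(2)), {r^2, r^6}: (1)*(0), {r^3, r^5}: (-1)*(sqrt(2)), {s, sr^2, ...}: (-1)*(0), {sr, sr^3, ...}: (1)*(0)
so (chi_4 * chi_7) takes values
  {e} -> 2, {r^4} -> -2, {r^1, r^7} -> sqrt(2), {r^2, r^6} -> 0, {r^3, r^5} -> -sqrt(2), {s, sr^2, ...} -> 0, {sr, sr^3, ...} -> 0.
Now take the inner product of this character with each irreducible chi from the table, <chi_4*chi_7, chi> = (1/16) sum_C |C| (chi_4*chi_7)(C) conj(chi(C)):
  <chi_4*chi_7, chi_1> = (1/16)[1*(2)*conj(1) + 1*(-2)*conj(1) + 2*(sqrt(2))*conj(1) + 2*(0)*conj(1) + 2*(-sqrt(2))*conj(1) + 4*(0)*conj(1) + 4*(0)*conj(1)]
      = (1/16)[(2) + (-2) + (2*sqrt(2)) + (0) + (-2*sqrt(2)) + (0) + (0)] = 0/16 = 0
  <chi_4*chi_7, chi_2> = (1/16)[1*(2)*conj(1) + 1*(-2)*conj(1) + 2*(sqrt(2))*conj(1) + 2*(0)*conj(1) + 2*(-sqrt(2))*conj(1) + 4*(0)*conj(-1) + 4*(0)*conj(-1)]
      = (1/16)[(2) + (-2) + (2*sqrt(2)) + (0) + (-2*sqrt(2)) + (0) + (0)] = 0/16 = 0
  <chi_4*chi_7, chi_3> = (1/16)[1*(2)*conj(1) + 1*(-2)*conj(1) + 2*(sqrt(2))*conj(-1) + 2*(0)*conj(1) + 2*(-sqrt(2))*conj(-1) + 4*(0)*conj(1) + 4*(0)*conj(-1)]
      = (1/16)[(2) + (-2) + (-2*sqrt(2)) + (0) + (2*sqrt(2)) + (0) + (0)] = 0/16 = 0
  <chi_4*chi_7, chi_4> = (1/16)[1*(2)*conj(1) + 1*(-2)*conj(1) + 2*(sqrt(2))*conj(-1) + 2*(0)*conj(1) + 2*(-sqrt(2))*conj(-1) + 4*(0)*conj(-1) + 4*(0)*conj(1)]
      = (1/16)[(2) + (-2) + (-2*sqrt(2)) + (0) + (2*sqrt(2)) + (0) + (0)] = 0/16 = 0
  <chi_4*chi_7, chi_5> = (1/16)[1*(2)*conj(2) + 1*(-2)*conj(-2) + 2*(sqrt(2))*conj(sqrt(2)) + 2*(0)*conj(0) + 2*(-sqrt(2))*conj(-sqrt(2)) + 4*(0)*conj(0) + 4*(0)*conj(0)]
      = (1/16)[(4) + (4) + (4) + (0) + (4) + (0) + (0)] = 16/16 = 1
  <chi_4*chi_7, chi_6> = (1/16)[1*(2)*conj(2) + 1*(-2)*conj(2) + 2*(sqrt(2))*conj(0) + 2*(0)*conj(-2) + 2*(-sqrt(2))*conj(0) + 4*(0)*conj(0) + 4*(0)*conj(0)]
      = (1/16)[(4) + (-4) + (0) + (0) + (0) + (0) + (0)] = 0/16 = 0
  <chi_4*chi_7, chi_7> = (1/16)[1*(2)*conj(2) + 1*(-2)*conj(-2) + 2*(sqrt(2))*conj(-sqrt(2)) + 2*(0)*conj(0) + 2*(-sqrt(2))*conj(sqrt(2)) + 4*(0)*conj(0) + 4*(0)*conj(0)]
      = (1/16)[(4) + (4) + (-4) + (0) + (-4) + (0) + (0)] = 0/16 = 0
Hence the multiplicities are chi_5: 1. Dimension check: dim(chi_4)*dim(chi_7) = 1*2 = 2 and sum (mult * dim) = 1*2 = 2.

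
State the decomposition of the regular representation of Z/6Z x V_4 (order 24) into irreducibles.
Each irreducible V_i of dimension d_i appears with multiplicity d_i, i.e. rho_reg = (direct sum over all irreducibles V_i) d_i V_i. The irreducible dimensions for Z/6Z x V_4 are 1, 1, 1, 1, 1, 1, 1, 1, 1, 1, 1, 1, 1, 1, 1, 1, 1, 1, 1, 1, 1, 1, 1, 1: 24 irreducibles of dimension 1, each with multiplicity 1. Total dimension 24*1*1 = 24 = |G|.

Details: General theorem: in the regular representation of a finite group G, each irreducible appears with multiplicity equal to its dimension. Check: dim(rho_reg) = sum d_i^2 = 1 + 1 + 1 + 1 + 1 + 1 + 1 + 1 + 1 + 1 + 1 + 1 + 1 + 1 + 1 + 1 + 1 + 1 + 1 + 1 + 1 + 1 + 1 + 1 = 24 = |G|.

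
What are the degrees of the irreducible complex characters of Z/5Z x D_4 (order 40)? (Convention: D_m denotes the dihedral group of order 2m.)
Dimensions: 1, 1, 1, 1, 1, 1, 1, 1, 1, 1, 1, 1, 1, 1, 1, 1, 1, 1, 1, 1, 2, 2, 2, 2, 2

There are 25 irreducibles (= number of conjugacy classes). Their dimensions d_i satisfy sum d_i^2 = |G| = 40: 1 + 1 + 1 + 1 + 1 + 1 + 1 + 1 + 1 + 1 + 1 + 1 + 1 + 1 + 1 + 1 + 1 + 1 + 1 + 1 + 4 + 4 + 4 + 4 + 4 = 40. (For the product with Z/5Z: each of the 5 1-dim characters of Z/5Z tensors with each irrep of D_4, giving 5 copies of each D_4-dimension.)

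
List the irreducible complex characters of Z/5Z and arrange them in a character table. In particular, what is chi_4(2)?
Character table of Z/5Z (irreps indexed chi_0,...,chi_4 with chi_k(m) = zeta_5^(k*m), zeta_5 = exp(2*pi*i/5)):
  irrep \ class  {0} (size 1)  {1} (size 1)    {2} (size 1)    {3} (size 1)    {4} (size 1)  
  chi_0          1             1               1               1               1             
  chi_1          1             exp(2*I*pi/5)   exp(4*I*pi/5)   exp(-4*I*pi/5)  exp(-2*I*pi/5)
  chi_2          1             exp(4*I*pi/5)   exp(-2*I*pi/5)  exp(2*I*pi/5)   exp(-4*I*pi/5)
  chi_3          1             exp(-4*I*pi/5)  exp(2*I*pi/5)   exp(-2*I*pi/5)  exp(4*I*pi/5) 
  chi_4          1             exp(-2*I*pi/5)  exp(-4*I*pi/5)  exp(4*I*pi/5)   exp(2*I*pi/5) 

Spot check: chi_4(2) = zeta_5^(4*2) = zeta_5^8 = exp(-4*I*pi/5).

Derivation: Z/5Z is abelian, so all 5 irreducible complex representations are 1-dimensional. They are given by chi_k(m) = zeta_5^(k*m) for k = 0,...,4. Row orthogonality: sum_m chi_k(m) conj(chi_l(m)) = 5 * [k = l].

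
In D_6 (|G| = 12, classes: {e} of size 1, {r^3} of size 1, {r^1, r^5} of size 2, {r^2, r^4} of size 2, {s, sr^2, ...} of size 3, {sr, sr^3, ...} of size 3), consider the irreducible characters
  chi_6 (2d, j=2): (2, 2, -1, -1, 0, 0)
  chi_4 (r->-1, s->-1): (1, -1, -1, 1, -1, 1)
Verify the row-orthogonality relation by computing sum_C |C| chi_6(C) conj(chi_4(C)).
Sum = 0; so <chi_6, chi_4> = 0 (distinct irreducibles are orthogonal).

Details: Compute term by term over conjugacy classes (|C| * chi_6(C) * conj(chi_4(C))):
  1*(2)*conj(1) + 1*(2)*conj(-1) + 2*(-1)*conj(-1) + 2*(-1)*conj(1) + 3*(0)*conj(-1) + 3*(0)*conj(1)
  = (2) + (-2) + (2) + (-2) + (0) + (0)
  = 0.
Dividing by |G| = 12 gives 0/12 = 0, matching the row-orthogonality relation <chi_6, chi_4> = [chi_6 = chi_4].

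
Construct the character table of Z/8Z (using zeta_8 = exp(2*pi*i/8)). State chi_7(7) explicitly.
Character table of Z/8Z (irreps indexed chi_0,...,chi_7 with chi_k(m) = zeta_8^(k*m), zeta_8 = exp(2*pi*i/8)):
  irrep \ class  {0} (size 1)  {1} (size 1)    {2} (size 1)  {3} (size 1)    {4} (size 1)  {5} (size 1)    {6} (size 1)  {7} (size 1)  
  chi_0          1             1               1             1               1             1               1             1             
  chi_1          1             exp(I*pi/4)     I             exp(3*I*pi/4)   -1            exp(-3*I*pi/4)  -I            exp(-I*pi/4)  
  chi_2          1             I               -1            -I              1             I               -1            -I            
  chi_3          1             exp(3*I*pi/4)   -I            exp(I*pi/4)     -1            exp(-I*pi/4)    I             exp(-3*I*pi/4)
  chi_4          1             -1              1             -1              1             -1              1             -1            
  chi_5          1             exp(-3*I*pi/4)  I             exp(-I*pi/4)    -1            exp(I*pi/4)     -I            exp(3*I*pi/4) 
  chi_6          1             -I              -1            I               1             -I              -1            I             
  chi_7          1             exp(-I*pi/4)    -I            exp(-3*I*pi/4)  -1            exp(3*I*pi/4)   I             exp(I*pi/4)   

Spot check: chi_7(7) = zeta_8^(7*7) = zeta_8^49 = exp(I*pi/4).

Solution. Z/8Z is abelian, so all 8 irreducible complex representations are 1-dimensional. They are given by chi_k(m) = zeta_8^(k*m) for k = 0,...,7. Row orthogonality: sum_m chi_k(m) conj(chi_l(m)) = 8 * [k = l].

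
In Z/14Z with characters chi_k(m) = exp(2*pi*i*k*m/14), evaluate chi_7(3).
chi_7(3) = zeta_14^21 = -1

Explanation: chi_7(3) = zeta_14^(7*3) = zeta_14^21. Since zeta_14^14 = 1, this equals zeta_14^7 = exp(2*pi*i*7/14) = -1.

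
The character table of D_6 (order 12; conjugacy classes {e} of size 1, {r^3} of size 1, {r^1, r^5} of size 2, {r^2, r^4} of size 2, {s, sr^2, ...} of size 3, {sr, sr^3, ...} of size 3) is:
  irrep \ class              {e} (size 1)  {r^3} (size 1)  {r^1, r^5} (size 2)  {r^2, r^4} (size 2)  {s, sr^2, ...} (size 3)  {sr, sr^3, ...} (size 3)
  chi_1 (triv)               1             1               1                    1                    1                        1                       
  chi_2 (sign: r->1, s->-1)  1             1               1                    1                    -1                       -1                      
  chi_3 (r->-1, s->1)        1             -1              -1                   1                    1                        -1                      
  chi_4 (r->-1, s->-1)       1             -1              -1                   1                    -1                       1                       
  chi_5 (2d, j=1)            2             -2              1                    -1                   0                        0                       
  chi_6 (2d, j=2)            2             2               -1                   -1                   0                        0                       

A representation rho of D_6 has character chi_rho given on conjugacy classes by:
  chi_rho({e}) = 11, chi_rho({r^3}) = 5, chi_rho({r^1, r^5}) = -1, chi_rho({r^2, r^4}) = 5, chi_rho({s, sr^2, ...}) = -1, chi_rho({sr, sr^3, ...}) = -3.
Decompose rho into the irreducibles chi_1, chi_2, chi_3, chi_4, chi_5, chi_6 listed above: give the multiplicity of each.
Multiplicities: chi_1: 1, chi_2: 3, chi_3: 2, chi_4: 1, chi_5: 0, chi_6: 2.

Proof sketch: Use <chi_rho, chi> = (1/|G|) sum_C |C| * chi_rho(C) * conj(chi(C)) with |G| = 12 for each irreducible chi in the table:
  <chi_rho, chi_1> = (1/12)[1*(11)*conj(1) + 1*(5)*conj(1) + 2*(-1)*conj(1) + 2*(5)*conj(1) + 3*(-1)*conj(1) + 3*(-3)*conj(1)]
      = (1/12)[(11) + (5) + (-2) + (10) + (-3) + (-9)] = 12/12 = 1
  <chi_rho, chi_2> = (1/12)[1*(11)*conj(1) + 1*(5)*conj(1) + 2*(-1)*conj(1) + 2*(5)*conj(1) + 3*(-1)*conj(-1) + 3*(-3)*conj(-1)]
      = (1/12)[(11) + (5) + (-2) + (10) + (3) + (9)] = 36/12 = 3
  <chi_rho, chi_3> = (1/12)[1*(11)*conj(1) + 1*(5)*conj(-1) + 2*(-1)*conj(-1) + 2*(5)*conj(1) + 3*(-1)*conj(1) + 3*(-3)*conj(-1)]
      = (1/12)[(11) + (-5) + (2) + (10) + (-3) + (9)] = 24/12 = 2
  <chi_rho, chi_4> = (1/12)[1*(11)*conj(1) + 1*(5)*conj(-1) + 2*(-1)*conj(-1) + 2*(5)*conj(1) + 3*(-1)*conj(-1) + 3*(-3)*conj(1)]
      = (1/12)[(11) + (-5) + (2) + (10) + (3) + (-9)] = 12/12 = 1
  <chi_rho, chi_5> = (1/12)[1*(11)*conj(2) + 1*(5)*conj(-2) + 2*(-1)*conj(1) + 2*(5)*conj(-1) + 3*(-1)*conj(0) + 3*(-3)*conj(0)]
      = (1/12)[(22) + (-10) + (-2) + (-10) + (0) + (0)] = 0/12 = 0
  <chi_rho, chi_6> = (1/12)[1*(11)*conj(2) + 1*(5)*conj(2) + 2*(-1)*conj(-1) + 2*(5)*conj(-1) + 3*(-1)*conj(0) + 3*(-3)*conj(0)]
      = (1/12)[(22) + (10) + (2) + (-10) + (0) + (0)] = 24/12 = 2
Dimension check: dim(rho) = sum (mult * dim) = 1*1 + 3*1 + 2*1 + 1*1 + 0*2 + 2*2 = 11 = chi_rho(e) = 11.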